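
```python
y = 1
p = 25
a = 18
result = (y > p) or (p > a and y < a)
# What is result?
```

Trace:
`y = 1` → y = 1
`p = 25` → p = 25
`a = 18` → a = 18
`result = (y > p) or (p > a and y < a)` → result = True
So result = True

Answer: True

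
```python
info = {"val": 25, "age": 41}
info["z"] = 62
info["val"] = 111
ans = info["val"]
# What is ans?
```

Trace:
`info = {"val": 25, "age": 41}` → info = {'val': 25, 'age': 41}
`info["z"] = 62` → info = {'val': 25, 'age': 41, 'z': 62}
`info["val"] = 111` → info = {'val': 111, 'age': 41, 'z': 62}
`ans = info["val"]` → ans = 111
So ans = 111

Answer: 111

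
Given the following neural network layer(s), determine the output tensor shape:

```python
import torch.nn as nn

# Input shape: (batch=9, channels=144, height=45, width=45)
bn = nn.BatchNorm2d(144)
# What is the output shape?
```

Input: (9, 144, 45, 45) -> Output: (9, 144, 45, 45)

Answer: (9, 144, 45, 45)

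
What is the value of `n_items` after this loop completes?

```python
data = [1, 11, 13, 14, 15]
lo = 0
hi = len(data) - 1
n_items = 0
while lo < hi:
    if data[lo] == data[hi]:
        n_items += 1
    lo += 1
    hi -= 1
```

Count matching pairs from ends
`n_items` takes the values: 0

Answer: 0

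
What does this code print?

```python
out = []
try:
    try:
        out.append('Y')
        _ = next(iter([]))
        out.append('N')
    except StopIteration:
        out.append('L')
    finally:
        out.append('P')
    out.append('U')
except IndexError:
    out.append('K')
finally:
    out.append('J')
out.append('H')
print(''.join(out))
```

Execution trace: 'Y' (inner try body) → 'L' (inner except StopIteration) → 'P' (inner finally) → 'U' (try body, no exception) → 'J' (finally) → 'H' (after the try/except). Output: YLPUJH

Answer: YLPUJH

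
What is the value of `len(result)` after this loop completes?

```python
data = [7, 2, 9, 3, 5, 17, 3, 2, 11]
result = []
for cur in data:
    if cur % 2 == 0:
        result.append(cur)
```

Count even numbers in [7, 2, 9, 3, 5, 17, 3, 2, 11]
`result` takes the values: [] → [2] → [2, 2]
So `len(result)` = 2

Answer: 2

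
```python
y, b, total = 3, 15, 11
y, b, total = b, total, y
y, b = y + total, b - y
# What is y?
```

Trace:
`y, b, total = 3, 15, 11` → y = 3; b = 15; total = 11
`y, b, total = b, total, y` → y = 15; b = 11; total = 3
`y, b = y + total, b - y` → y = 18; b = -4
So y = 18

Answer: 18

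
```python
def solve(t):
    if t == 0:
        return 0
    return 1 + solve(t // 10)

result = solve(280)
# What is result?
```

Count of digits of 280: 3

Answer: 3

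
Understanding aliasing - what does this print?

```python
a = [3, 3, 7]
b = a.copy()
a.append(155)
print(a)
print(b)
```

Key concept: list.copy() creates independent copy.
Step by step:
`a = [3, 3, 7]` → a = [3, 3, 7]
`b = a.copy()` → b = [3, 3, 7]
`a.append(155)` → a = [3, 3, 7, 155]
`print(a)` → prints [3, 3, 7, 155]
`print(b)` → prints [3, 3, 7]

Answer:
[3, 3, 7, 155]
[3, 3, 7]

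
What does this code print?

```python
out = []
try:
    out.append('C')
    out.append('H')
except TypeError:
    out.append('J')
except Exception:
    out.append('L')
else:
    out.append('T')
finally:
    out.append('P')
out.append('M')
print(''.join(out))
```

Execution trace: 'C' (try body) → 'H' (try body, no exception) → 'T' (else) → 'P' (finally) → 'M' (after the try/except). Output: CHTPM

Answer: CHTPM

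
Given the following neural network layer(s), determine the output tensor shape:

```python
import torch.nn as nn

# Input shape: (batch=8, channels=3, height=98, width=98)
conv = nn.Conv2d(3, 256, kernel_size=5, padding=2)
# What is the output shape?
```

Input: (8, 3, 98, 98) -> Output: (8, 256, 98, 98)

Answer: (8, 256, 98, 98)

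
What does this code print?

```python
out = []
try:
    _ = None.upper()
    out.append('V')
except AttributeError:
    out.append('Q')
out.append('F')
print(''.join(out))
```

Execution trace: 'Q' (except AttributeError) → 'F' (after the try/except). Output: QF

Answer: QF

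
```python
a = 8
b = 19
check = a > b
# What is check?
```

Trace:
`a = 8` → a = 8
`b = 19` → b = 19
`check = a > b` → check = False
So check = False

Answer: False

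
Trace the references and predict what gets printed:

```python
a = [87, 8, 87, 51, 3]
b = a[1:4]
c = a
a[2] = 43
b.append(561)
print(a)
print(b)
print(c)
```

Key concept: slice vs alias.
Step by step:
`a = [87, 8, 87, 51, 3]` → a = [87, 8, 87, 51, 3]
`b = a[1:4]` → b = [8, 87, 51]
`c = a` → c = [87, 8, 87, 51, 3] (same object as a)
`a[2] = 43` → a = [87, 8, 43, 51, 3] (same object as c); c = [87, 8, 43, 51, 3] (same object as a)
`b.append(561)` → b = [8, 87, 51, 561]
`print(a)` → prints [87, 8, 43, 51, 3]
`print(b)` → prints [8, 87, 51, 561]
`print(c)` → prints [87, 8, 43, 51, 3]

Answer:
[87, 8, 43, 51, 3]
[8, 87, 51, 561]
[87, 8, 43, 51, 3]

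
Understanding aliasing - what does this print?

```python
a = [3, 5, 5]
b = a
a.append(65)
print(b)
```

Key concept: basic list aliasing.
Step by step:
`a = [3, 5, 5]` → a = [3, 5, 5]
`b = a` → b = [3, 5, 5] (same object as a)
`a.append(65)` → a = [3, 5, 5, 65] (same object as b); b = [3, 5, 5, 65] (same object as a)
`print(b)` → prints [3, 5, 5, 65]

Answer: [3, 5, 5, 65]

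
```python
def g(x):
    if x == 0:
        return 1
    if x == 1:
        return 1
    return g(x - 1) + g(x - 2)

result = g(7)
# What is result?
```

Build up from base cases: g(0)=1, g(1)=1, g(2)=2, g(3)=3, g(4)=5, g(5)=8, g(6)=13, ..., g(7)=21

Answer: 21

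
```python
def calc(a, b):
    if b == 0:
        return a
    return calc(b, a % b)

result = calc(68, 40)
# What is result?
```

calc(68, 40) -> calc(40, 28) -> calc(28, 12) -> calc(12, 4) -> calc(4, 0) -> 4

Answer: 4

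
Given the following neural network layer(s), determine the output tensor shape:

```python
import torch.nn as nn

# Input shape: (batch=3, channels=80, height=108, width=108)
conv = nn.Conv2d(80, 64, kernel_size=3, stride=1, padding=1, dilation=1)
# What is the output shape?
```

Input: (3, 80, 108, 108) -> Output: (3, 64, 108, 108)

Answer: (3, 64, 108, 108)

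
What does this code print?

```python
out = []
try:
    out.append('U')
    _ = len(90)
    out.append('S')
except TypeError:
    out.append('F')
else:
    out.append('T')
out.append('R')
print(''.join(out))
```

Execution trace: 'U' (try body) → 'F' (except TypeError) → 'R' (after the try/except). Output: UFR

Answer: UFR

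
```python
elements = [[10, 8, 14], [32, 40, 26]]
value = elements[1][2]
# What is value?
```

Trace:
`elements = [[10, 8, 14], [32, 40, 26]]` → elements = [[10, 8, 14], [32, 40, 26]]
`value = elements[1][2]` → value = 26
So value = 26

Answer: 26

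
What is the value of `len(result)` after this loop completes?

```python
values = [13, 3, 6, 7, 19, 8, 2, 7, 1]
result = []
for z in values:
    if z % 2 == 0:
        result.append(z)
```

Count even numbers in [13, 3, 6, 7, 19, 8, 2, 7, 1]
`result` takes the values: [] → [6] → [6, 8] → [6, 8, 2]
So `len(result)` = 3

Answer: 3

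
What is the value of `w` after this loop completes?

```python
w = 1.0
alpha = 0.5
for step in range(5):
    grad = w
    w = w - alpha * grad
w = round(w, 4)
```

Gradient descent: w = 1.0 * (1 - 0.5)^5
`w` takes the values: 1.0 → 0.5 → 0.25 → 0.125 → 0.0625 → 0.03125 → 0.0312

Answer: 0.0312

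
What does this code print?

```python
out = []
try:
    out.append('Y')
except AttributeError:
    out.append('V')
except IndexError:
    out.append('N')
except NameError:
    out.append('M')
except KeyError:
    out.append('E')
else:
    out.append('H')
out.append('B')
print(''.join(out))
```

Execution trace: 'Y' (try body, no exception) → 'H' (else) → 'B' (after the try/except). Output: YHB

Answer: YHB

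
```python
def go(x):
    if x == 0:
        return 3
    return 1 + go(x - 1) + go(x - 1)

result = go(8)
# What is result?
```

go(x) = 1 + 2·go(x-1), go(0)=3. Closed form: (3+1)·2^8 - 1 = 1023.

Answer: 1023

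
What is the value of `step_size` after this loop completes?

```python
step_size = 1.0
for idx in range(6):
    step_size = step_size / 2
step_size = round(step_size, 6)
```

Halving LR 6 times: 1 / 2^6
`step_size` takes the values: 1.0 → 0.5 → 0.25 → 0.125 → 0.0625 → 0.03125 → 0.015625

Answer: 0.015625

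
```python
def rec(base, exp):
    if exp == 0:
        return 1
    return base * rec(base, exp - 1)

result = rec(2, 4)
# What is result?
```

rec(2, 4) = 2 * 2 * 2 * 2 = 16

Answer: 16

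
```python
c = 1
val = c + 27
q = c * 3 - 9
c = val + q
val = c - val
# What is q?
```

Trace:
`c = 1` → c = 1
`val = c + 27` → val = 28
`q = c * 3 - 9` → q = -6
`c = val + q` → c = 22
`val = c - val` → val = -6
So q = -6

Answer: -6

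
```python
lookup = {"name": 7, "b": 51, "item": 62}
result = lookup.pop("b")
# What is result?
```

Trace:
`lookup = {"name": 7, "b": 51, "item": 62}` → lookup = {'name': 7, 'b': 51, 'item': 62}
`result = lookup.pop("b")` → lookup = {'name': 7, 'item': 62}; result = 51
So result = 51

Answer: 51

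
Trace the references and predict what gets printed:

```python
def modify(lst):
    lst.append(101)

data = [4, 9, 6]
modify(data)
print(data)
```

Key concept: function modifies passed list.
Step by step:
`data = [4, 9, 6]` → data = [4, 9, 6]
`modify(data)` → data = [4, 9, 6, 101]
`print(data)` → prints [4, 9, 6, 101]

Answer: [4, 9, 6, 101]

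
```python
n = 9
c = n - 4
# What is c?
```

Trace:
`n = 9` → n = 9
`c = n - 4` → c = 5
So c = 5

Answer: 5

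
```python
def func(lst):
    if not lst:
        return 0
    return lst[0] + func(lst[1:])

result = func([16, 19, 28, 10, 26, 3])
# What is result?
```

16 + 19 + 28 + 10 + 26 + 3 + 0 = 102

Answer: 102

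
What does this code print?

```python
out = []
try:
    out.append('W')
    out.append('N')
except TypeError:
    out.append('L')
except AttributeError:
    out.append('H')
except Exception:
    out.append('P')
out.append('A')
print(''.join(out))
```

Execution trace: 'W' (try body) → 'N' (try body, no exception) → 'A' (after the try/except). Output: WNA

Answer: WNA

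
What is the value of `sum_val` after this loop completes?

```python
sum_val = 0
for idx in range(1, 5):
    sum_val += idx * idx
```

Sum of squares 1² to 4² = 30
`sum_val` takes the values: 0 → 1 → 5 → 14 → 30

Answer: 30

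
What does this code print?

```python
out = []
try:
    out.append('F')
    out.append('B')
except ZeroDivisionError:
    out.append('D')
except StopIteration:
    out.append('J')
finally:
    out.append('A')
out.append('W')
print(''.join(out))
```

Execution trace: 'F' (try body) → 'B' (try body, no exception) → 'A' (finally) → 'W' (after the try/except). Output: FBAW

Answer: FBAW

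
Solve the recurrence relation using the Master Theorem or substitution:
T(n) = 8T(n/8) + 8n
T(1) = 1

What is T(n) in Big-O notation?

By Master Theorem: a=8, b=8, f(n)=8n. Since log_8(8) = 1 and f(n) = Θ(n^1), Case 2 applies. T(n) = O(n log n).

Answer: O(n log n)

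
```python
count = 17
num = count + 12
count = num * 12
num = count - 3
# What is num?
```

Trace:
`count = 17` → count = 17
`num = count + 12` → num = 29
`count = num * 12` → count = 348
`num = count - 3` → num = 345
So num = 345

Answer: 345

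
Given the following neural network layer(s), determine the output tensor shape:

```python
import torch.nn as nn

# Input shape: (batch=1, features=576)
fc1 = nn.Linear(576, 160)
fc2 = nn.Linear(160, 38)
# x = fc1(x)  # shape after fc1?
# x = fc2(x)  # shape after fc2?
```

Input: (1, 576) -> after fc1: (1, 160) -> Output: (1, 38)

Answer: (1, 38)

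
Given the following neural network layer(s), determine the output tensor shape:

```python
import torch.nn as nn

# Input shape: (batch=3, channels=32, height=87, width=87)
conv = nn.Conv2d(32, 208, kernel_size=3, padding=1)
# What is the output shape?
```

Input: (3, 32, 87, 87) -> Output: (3, 208, 87, 87)

Answer: (3, 208, 87, 87)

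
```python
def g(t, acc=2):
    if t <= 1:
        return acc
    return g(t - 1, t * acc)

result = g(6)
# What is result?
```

Accumulator trace (n, acc): (6, 2) -> (5, 12) -> (4, 60) -> (3, 240) -> (2, 720) -> (1, 1440) -> return 1440

Answer: 1440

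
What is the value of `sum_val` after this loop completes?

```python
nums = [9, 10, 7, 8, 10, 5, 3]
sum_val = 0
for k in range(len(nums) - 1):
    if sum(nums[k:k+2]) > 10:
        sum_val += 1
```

Count windows with sum > 10
`sum_val` takes the values: 0 → 1 → 2 → 3 → 4 → 5

Answer: 5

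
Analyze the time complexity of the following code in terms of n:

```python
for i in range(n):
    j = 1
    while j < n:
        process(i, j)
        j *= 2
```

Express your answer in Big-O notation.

This is Linear outer loop, logarithmic inner loop. Time complexity: O(n log n).

Answer: O(n log n)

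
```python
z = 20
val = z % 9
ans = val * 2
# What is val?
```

Trace:
`z = 20` → z = 20
`val = z % 9` → val = 2
`ans = val * 2` → ans = 4
So val = 2

Answer: 2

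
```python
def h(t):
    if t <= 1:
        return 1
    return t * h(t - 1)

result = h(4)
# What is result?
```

h(4) = 4 * 3 * 2 * 1 = 24

Answer: 24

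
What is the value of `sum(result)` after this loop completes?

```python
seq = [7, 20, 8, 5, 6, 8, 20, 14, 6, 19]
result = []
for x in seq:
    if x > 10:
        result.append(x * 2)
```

Sum of doubled values > 10
`result` takes the values: [] → [40] → [40, 40] → [40, 40, 28] → [40, 40, 28, 38]
So `sum(result)` = 146

Answer: 146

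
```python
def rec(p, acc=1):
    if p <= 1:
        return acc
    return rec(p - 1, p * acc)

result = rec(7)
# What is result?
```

Accumulator trace (n, acc): (7, 1) -> (6, 7) -> (5, 42) -> (4, 210) -> (3, 840) -> (2, 2520) -> (1, 5040) -> return 5040

Answer: 5040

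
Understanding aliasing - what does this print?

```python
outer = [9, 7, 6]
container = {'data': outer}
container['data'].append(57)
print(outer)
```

Key concept: dict holds reference to list.
Step by step:
`outer = [9, 7, 6]` → outer = [9, 7, 6]
`container = {'data': outer}` → container = {'data': [9, 7, 6]}
`container['data'].append(57)` → outer = [9, 7, 6, 57]; container = {'data': [9, 7, 6, 57]}
`print(outer)` → prints [9, 7, 6, 57]

Answer: [9, 7, 6, 57]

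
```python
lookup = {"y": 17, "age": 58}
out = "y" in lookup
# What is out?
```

Trace:
`lookup = {"y": 17, "age": 58}` → lookup = {'y': 17, 'age': 58}
`out = "y" in lookup` → out = True
So out = True

Answer: True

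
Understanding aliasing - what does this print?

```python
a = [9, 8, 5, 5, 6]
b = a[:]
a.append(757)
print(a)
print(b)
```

Key concept: slice [:] creates copy.
Step by step:
`a = [9, 8, 5, 5, 6]` → a = [9, 8, 5, 5, 6]
`b = a[:]` → b = [9, 8, 5, 5, 6]
`a.append(757)` → a = [9, 8, 5, 5, 6, 757]
`print(a)` → prints [9, 8, 5, 5, 6, 757]
`print(b)` → prints [9, 8, 5, 5, 6]

Answer:
[9, 8, 5, 5, 6, 757]
[9, 8, 5, 5, 6]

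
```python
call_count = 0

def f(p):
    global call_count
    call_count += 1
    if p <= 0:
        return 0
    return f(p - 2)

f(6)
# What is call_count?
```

Linear recursion stepping by 2: 4 calls from p=6 down to ≤0.

Answer: 4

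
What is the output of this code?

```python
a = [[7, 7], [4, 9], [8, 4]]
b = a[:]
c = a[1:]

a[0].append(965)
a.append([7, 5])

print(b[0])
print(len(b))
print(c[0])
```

Key concept: slice with nested mutation.
Step by step:
`a = [[7, 7], [4, 9], [8, 4]]` → a = [[7, 7], [4, 9], [8, 4]]
`b = a[:]` → b = [[7, 7], [4, 9], [8, 4]]
`c = a[1:]` → c = [[4, 9], [8, 4]]
`a[0].append(965)` → a = [[7, 7, 965], [4, 9], [8, 4]]; b = [[7, 7, 965], [4, 9], [8, 4]]
`a.append([7, 5])` → a = [[7, 7, 965], [4, 9], [8, 4], [7, 5]]
`print(b[0])` → prints [7, 7, 965]
`print(len(b))` → prints 3
`print(c[0])` → prints [4, 9]

Answer:
[7, 7, 965]
3
[4, 9]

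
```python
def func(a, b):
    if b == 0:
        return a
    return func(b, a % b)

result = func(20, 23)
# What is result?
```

func(20, 23) -> func(23, 20) -> func(20, 3) -> func(3, 2) -> func(2, 1) -> func(1, 0) -> 1

Answer: 1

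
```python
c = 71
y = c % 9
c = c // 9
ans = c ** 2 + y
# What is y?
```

Trace:
`c = 71` → c = 71
`y = c % 9` → y = 8
`c = c // 9` → c = 7
`ans = c ** 2 + y` → ans = 57
So y = 8

Answer: 8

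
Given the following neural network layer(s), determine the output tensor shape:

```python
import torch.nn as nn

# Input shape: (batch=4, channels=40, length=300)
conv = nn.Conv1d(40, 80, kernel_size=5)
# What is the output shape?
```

Input: (4, 40, 300) -> Output: (4, 80, 296)

Answer: (4, 80, 296)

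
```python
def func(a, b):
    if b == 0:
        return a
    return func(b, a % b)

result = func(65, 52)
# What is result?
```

func(65, 52) -> func(52, 13) -> func(13, 0) -> 13

Answer: 13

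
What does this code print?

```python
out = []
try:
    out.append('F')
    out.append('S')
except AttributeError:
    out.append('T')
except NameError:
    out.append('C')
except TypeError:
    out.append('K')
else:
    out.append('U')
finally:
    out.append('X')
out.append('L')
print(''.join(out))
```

Execution trace: 'F' (try body) → 'S' (try body, no exception) → 'U' (else) → 'X' (finally) → 'L' (after the try/except). Output: FSUXL

Answer: FSUXL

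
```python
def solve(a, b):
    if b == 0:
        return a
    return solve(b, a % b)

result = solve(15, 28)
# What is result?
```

solve(15, 28) -> solve(28, 15) -> solve(15, 13) -> solve(13, 2) -> solve(2, 1) -> solve(1, 0) -> 1

Answer: 1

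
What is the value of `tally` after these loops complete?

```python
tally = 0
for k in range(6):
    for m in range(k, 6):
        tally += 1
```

Upper triangle: 6 + 5 + ... + 1
`tally` takes the values: 0 → 1 → 2 → 3 → 4 → 5 → 6 → 7 → 8 → 9 → 10 → 11 → 12 → 13 → 14 → 15 → 16 → 17 → 18 → 19 → 20 → 21

Answer: 21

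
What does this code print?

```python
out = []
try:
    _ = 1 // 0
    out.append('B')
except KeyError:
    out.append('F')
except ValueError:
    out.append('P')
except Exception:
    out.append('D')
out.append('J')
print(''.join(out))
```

Execution trace: 'D' (except Exception) → 'J' (after the try/except). Output: DJ

Answer: DJ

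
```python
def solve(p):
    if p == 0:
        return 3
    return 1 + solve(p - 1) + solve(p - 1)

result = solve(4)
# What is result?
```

solve(p) = 1 + 2·solve(p-1), solve(0)=3. Closed form: (3+1)·2^4 - 1 = 63.

Answer: 63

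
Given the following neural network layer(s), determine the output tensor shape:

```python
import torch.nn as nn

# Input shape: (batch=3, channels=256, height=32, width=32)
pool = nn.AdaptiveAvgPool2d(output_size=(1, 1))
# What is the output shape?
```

Input: (3, 256, 32, 32) -> Output: (3, 256, 1, 1)

Answer: (3, 256, 1, 1)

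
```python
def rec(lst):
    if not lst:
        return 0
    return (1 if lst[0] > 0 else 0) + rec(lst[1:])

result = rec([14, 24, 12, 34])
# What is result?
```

Count of positive elements in [14, 24, 12, 34] = 4

Answer: 4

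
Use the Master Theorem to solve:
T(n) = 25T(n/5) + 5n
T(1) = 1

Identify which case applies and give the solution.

a=25, b=5, f(n)=5n. log_5(25) = 2. Since c=1 < 2, Case 1 applies: T(n) = Θ(n^log_b(a)) = O(n^2).

Answer: O(n^2) - Case 1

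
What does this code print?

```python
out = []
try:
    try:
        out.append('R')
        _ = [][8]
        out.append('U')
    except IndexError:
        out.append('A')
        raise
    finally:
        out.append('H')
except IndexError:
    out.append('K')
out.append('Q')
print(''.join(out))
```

Execution trace: 'R' (inner try body) → 'A' (inner except IndexError) → 'H' (inner finally) → 'K' (outer except IndexError) → 'Q' (after the try/except). Output: RAHKQ

Answer: RAHKQ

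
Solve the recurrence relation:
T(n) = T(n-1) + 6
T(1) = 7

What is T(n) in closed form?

Unrolling: T(n) = T(1) + 6·(n-1) = 7 + 6(n-1) = 6n + 1.

Answer: T(n) = 6n + 1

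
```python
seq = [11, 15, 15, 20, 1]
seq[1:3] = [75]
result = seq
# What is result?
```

Trace:
`seq = [11, 15, 15, 20, 1]` → seq = [11, 15, 15, 20, 1]
`seq[1:3] = [75]` → seq = [11, 75, 20, 1]
`result = seq` → result = [11, 75, 20, 1]
So result = [11, 75, 20, 1]

Answer: [11, 75, 20, 1]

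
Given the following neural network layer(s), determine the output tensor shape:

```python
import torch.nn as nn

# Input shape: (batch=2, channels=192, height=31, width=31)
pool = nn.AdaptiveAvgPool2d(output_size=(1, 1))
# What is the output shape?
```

Input: (2, 192, 31, 31) -> Output: (2, 192, 1, 1)

Answer: (2, 192, 1, 1)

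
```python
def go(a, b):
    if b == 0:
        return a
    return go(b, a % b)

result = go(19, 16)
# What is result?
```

go(19, 16) -> go(16, 3) -> go(3, 1) -> go(1, 0) -> 1

Answer: 1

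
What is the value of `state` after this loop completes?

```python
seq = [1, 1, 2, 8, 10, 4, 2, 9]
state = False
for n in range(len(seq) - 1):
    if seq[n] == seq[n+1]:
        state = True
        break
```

Check consecutive duplicates in [1, 1, 2, 8, 10, 4, 2, 9]
`state` takes the values: False → True

Answer: True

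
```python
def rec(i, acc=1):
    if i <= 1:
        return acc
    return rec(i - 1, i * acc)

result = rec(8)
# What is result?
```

Accumulator trace (n, acc): (8, 1) -> (7, 8) -> (6, 56) -> (5, 336) -> (4, 1680) -> (3, 6720) -> (2, 20160) -> (1, 40320) -> return 40320

Answer: 40320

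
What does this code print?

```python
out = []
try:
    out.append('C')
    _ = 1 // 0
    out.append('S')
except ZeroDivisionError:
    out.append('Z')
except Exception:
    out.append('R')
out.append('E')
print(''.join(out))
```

Execution trace: 'C' (try body) → 'Z' (except ZeroDivisionError) → 'E' (after the try/except). Output: CZE

Answer: CZE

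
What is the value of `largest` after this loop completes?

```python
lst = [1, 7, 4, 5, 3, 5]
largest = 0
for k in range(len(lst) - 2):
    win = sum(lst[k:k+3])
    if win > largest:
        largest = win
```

Max sum of 3-element window in [1, 7, 4, 5, 3, 5]
`largest` takes the values: 0 → 12 → 16

Answer: 16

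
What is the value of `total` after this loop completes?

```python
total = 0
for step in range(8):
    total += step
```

Sum of 0 to 7 = 28
`total` takes the values: 0 → 1 → 3 → 6 → 10 → 15 → 21 → 28

Answer: 28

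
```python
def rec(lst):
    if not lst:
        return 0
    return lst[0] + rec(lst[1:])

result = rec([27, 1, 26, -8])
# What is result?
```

27 + 1 + 26 + (-8) + 0 = 46

Answer: 46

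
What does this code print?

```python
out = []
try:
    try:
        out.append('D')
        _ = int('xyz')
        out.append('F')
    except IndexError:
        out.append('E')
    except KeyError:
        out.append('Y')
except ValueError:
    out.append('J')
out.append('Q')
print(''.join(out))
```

Execution trace: 'D' (try body) → 'J' (outer except ValueError) → 'Q' (after the try/except). Output: DJQ

Answer: DJQ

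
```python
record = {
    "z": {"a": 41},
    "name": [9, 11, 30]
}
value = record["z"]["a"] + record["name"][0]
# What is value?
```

Trace:
`record = { ...` → record = {'z': {'a': 41}, 'name': [9, 11, 30]}
`value = record["z"]["a"] + record["name"][0]` → value = 50
So value = 50

Answer: 50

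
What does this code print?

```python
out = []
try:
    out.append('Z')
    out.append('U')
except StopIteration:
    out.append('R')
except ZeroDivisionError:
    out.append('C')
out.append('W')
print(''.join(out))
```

Execution trace: 'Z' (try body) → 'U' (try body, no exception) → 'W' (after the try/except). Output: ZUW

Answer: ZUW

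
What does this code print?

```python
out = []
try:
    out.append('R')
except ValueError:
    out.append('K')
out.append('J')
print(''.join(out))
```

Execution trace: 'R' (try body, no exception) → 'J' (after the try/except). Output: RJ

Answer: RJ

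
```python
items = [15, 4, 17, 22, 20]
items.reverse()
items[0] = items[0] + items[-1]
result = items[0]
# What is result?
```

Trace:
`items = [15, 4, 17, 22, 20]` → items = [15, 4, 17, 22, 20]
`items.reverse()` → items = [20, 22, 17, 4, 15]
`items[0] = items[0] + items[-1]` → items = [35, 22, 17, 4, 15]
`result = items[0]` → result = 35
So result = 35

Answer: 35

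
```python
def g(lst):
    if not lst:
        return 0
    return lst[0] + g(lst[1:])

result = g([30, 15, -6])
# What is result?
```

30 + 15 + (-6) + 0 = 39

Answer: 39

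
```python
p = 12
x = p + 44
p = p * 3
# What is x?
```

Trace:
`p = 12` → p = 12
`x = p + 44` → x = 56
`p = p * 3` → p = 36
So x = 56

Answer: 56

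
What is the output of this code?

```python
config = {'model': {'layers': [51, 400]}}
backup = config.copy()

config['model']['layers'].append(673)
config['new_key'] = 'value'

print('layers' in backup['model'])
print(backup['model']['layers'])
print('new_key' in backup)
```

Key concept: shallow copy gotcha with nested dict.
Step by step:
`config = {'model': {'layers': [51, 400]}}` → config = {'model': {'layers': [51, 400]}}
`backup = config.copy()` → backup = {'model': {'layers': [51, 400]}}
`config['model']['layers'].append(673)` → config = {'model': {'layers': [51, 400, 673]}}; backup = {'model': {'layers': [51, 400, 673]}}
`config['new_key'] = 'value'` → config = {'model': {'layers': [51, 400, 673]}, 'new_key': 'value'}
`print('layers' in backup['model'])` → prints True
`print(backup['model']['layers'])` → prints [51, 400, 673]
`print('new_key' in backup)` → prints False

Answer:
True
[51, 400, 673]
False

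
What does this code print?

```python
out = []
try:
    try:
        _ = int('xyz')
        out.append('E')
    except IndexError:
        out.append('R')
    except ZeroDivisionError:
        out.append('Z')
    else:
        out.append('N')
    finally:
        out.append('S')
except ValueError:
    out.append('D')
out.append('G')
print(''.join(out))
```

Execution trace: 'S' (finally) → 'D' (outer except ValueError) → 'G' (after the try/except). Output: SDG

Answer: SDG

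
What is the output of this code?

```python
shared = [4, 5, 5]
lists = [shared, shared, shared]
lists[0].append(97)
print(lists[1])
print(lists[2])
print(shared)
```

Key concept: list of same reference.
Step by step:
`shared = [4, 5, 5]` → shared = [4, 5, 5]
`lists = [shared, shared, shared]` → lists = [[4, 5, 5], [4, 5, 5], [4, 5, 5]]
`lists[0].append(97)` → shared = [4, 5, 5, 97]; lists = [[4, 5, 5, 97], [4, 5, 5, 97], [4, 5, 5, 97]]
`print(lists[1])` → prints [4, 5, 5, 97]
`print(lists[2])` → prints [4, 5, 5, 97]
`print(shared)` → prints [4, 5, 5, 97]

Answer:
[4, 5, 5, 97]
[4, 5, 5, 97]
[4, 5, 5, 97]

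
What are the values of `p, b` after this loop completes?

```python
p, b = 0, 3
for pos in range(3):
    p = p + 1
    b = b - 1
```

p goes 0→3, b goes 3→0
`p, b` takes the values: (0, 3) → (1, 3) → (1, 2) → (2, 2) → (2, 1) → (3, 1) → (3, 0)

Answer: 3, 0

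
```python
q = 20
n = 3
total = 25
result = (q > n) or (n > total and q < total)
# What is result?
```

Trace:
`q = 20` → q = 20
`n = 3` → n = 3
`total = 25` → total = 25
`result = (q > n) or (n > total and q < total)` → result = True
So result = True

Answer: True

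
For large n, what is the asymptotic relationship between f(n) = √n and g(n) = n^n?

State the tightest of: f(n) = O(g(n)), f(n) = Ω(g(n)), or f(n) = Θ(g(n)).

√n vs n^n: f(n) = O(g(n)) but not Ω(g(n)) — n^n grows strictly faster than √n.

Answer: f(n) = O(g(n)) but not Ω(g(n)) — n^n grows strictly faster than √n.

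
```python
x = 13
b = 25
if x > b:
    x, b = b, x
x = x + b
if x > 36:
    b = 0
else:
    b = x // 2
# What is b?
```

Trace:
`x = 13` → x = 13
`b = 25` → b = 25
`if x > b: ...` → x > b is False → no variable changes
`x = x + b` → x = 38
`if x > 36: ...` → x > 36 is True → b = 0
So b = 0

Answer: 0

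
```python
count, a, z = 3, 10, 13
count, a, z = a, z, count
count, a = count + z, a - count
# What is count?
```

Trace:
`count, a, z = 3, 10, 13` → count = 3; a = 10; z = 13
`count, a, z = a, z, count` → count = 10; a = 13; z = 3
`count, a = count + z, a - count` → count = 13; a = 3
So count = 13

Answer: 13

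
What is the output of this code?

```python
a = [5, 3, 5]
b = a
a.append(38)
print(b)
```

Key concept: basic list aliasing.
Step by step:
`a = [5, 3, 5]` → a = [5, 3, 5]
`b = a` → b = [5, 3, 5] (same object as a)
`a.append(38)` → a = [5, 3, 5, 38] (same object as b); b = [5, 3, 5, 38] (same object as a)
`print(b)` → prints [5, 3, 5, 38]

Answer: [5, 3, 5, 38]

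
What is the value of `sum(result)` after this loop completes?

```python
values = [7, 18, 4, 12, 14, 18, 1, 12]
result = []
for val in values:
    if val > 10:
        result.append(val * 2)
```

Sum of doubled values > 10
`result` takes the values: [] → [36] → [36, 24] → [36, 24, 28] → [36, 24, 28, 36] → [36, 24, 28, 36, 24]
So `sum(result)` = 148

Answer: 148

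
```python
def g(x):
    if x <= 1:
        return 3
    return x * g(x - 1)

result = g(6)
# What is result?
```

g(6) = 6 * 5 * 4 * 3 * 2 * 3 = 2160

Answer: 2160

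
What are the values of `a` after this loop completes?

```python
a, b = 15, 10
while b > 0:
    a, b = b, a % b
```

GCD of 15 and 10
`a` takes the values: 15 → 10 → 5

Answer: 5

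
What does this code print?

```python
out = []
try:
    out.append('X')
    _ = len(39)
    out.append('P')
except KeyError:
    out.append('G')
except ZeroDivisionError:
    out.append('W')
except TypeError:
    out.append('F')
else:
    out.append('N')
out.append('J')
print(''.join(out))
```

Execution trace: 'X' (try body) → 'F' (except TypeError) → 'J' (after the try/except). Output: XFJ

Answer: XFJ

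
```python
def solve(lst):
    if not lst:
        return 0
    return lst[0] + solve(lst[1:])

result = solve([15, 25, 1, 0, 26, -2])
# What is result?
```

15 + 25 + 1 + 0 + 26 + (-2) + 0 = 65

Answer: 65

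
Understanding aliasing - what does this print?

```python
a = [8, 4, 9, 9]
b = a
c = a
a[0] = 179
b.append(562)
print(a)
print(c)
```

Key concept: multiple aliases.
Step by step:
`a = [8, 4, 9, 9]` → a = [8, 4, 9, 9]
`b = a` → b = [8, 4, 9, 9] (same object as a)
`c = a` → c = [8, 4, 9, 9] (same object as a, b)
`a[0] = 179` → a = [179, 4, 9, 9] (same object as b, c); b = [179, 4, 9, 9] (same object as a, c); c = [179, 4, 9, 9] (same object as a, b)
`b.append(562)` → a = [179, 4, 9, 9, 562] (same object as b, c); b = [179, 4, 9, 9, 562] (same object as a, c); c = [179, 4, 9, 9, 562] (same object as a, b)
`print(a)` → prints [179, 4, 9, 9, 562]
`print(c)` → prints [179, 4, 9, 9, 562]

Answer:
[179, 4, 9, 9, 562]
[179, 4, 9, 9, 562]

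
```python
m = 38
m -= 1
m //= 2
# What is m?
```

Trace:
`m = 38` → m = 38
`m -= 1` → m = 37
`m //= 2` → m = 18
So m = 18

Answer: 18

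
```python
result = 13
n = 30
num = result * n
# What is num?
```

Trace:
`result = 13` → result = 13
`n = 30` → n = 30
`num = result * n` → num = 390
So num = 390

Answer: 390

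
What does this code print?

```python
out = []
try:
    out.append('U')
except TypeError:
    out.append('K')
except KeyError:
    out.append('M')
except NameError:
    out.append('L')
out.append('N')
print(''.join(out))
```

Execution trace: 'U' (try body, no exception) → 'N' (after the try/except). Output: UN

Answer: UN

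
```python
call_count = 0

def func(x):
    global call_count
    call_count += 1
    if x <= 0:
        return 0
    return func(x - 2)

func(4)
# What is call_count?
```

Linear recursion stepping by 2: 3 calls from x=4 down to ≤0.

Answer: 3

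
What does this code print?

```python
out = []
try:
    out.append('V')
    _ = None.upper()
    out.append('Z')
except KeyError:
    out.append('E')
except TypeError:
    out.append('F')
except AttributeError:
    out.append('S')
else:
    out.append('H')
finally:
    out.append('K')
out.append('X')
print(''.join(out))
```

Execution trace: 'V' (try body) → 'S' (except AttributeError) → 'K' (finally) → 'X' (after the try/except). Output: VSKX

Answer: VSKX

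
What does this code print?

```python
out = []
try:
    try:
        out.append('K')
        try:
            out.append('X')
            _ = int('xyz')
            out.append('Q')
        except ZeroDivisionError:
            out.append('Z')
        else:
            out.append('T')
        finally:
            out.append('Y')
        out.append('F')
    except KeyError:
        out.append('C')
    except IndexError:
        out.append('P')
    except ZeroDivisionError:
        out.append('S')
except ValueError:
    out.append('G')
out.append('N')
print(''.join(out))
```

Execution trace: 'K' (try body) → 'X' (inner try body) → 'Y' (inner finally) → 'G' (outer except ValueError) → 'N' (after the try/except). Output: KXYGN

Answer: KXYGN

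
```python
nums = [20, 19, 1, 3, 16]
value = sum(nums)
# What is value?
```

Trace:
`nums = [20, 19, 1, 3, 16]` → nums = [20, 19, 1, 3, 16]
`value = sum(nums)` → value = 59
So value = 59

Answer: 59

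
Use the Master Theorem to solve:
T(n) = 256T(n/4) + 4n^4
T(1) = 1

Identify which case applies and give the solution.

a=256, b=4, f(n)=4n^4. log_4(256) = 4. Since c=4 = 4, Case 2 applies: T(n) = Θ(n^log_b(a) · log n) = O(n^4 log n).

Answer: O(n^4 log n) - Case 2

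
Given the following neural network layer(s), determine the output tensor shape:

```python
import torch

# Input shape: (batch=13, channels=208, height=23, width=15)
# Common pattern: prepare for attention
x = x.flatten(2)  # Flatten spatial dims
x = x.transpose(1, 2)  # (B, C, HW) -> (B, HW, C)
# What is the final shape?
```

Input: (13, 208, 23, 15) -> after flatten(2): (13, 208, 345) -> Output: (13, 345, 208)

Answer: (13, 345, 208)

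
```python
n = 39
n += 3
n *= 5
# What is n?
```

Trace:
`n = 39` → n = 39
`n += 3` → n = 42
`n *= 5` → n = 210
So n = 210

Answer: 210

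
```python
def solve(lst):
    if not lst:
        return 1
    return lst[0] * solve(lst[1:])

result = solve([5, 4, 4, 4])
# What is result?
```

Product over [5, 4, 4, 4] = 5 * 4 * 4 * 4 = 320

Answer: 320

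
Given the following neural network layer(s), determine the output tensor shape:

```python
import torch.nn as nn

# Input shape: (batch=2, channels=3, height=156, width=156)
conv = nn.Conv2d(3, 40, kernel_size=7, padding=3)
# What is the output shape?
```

Input: (2, 3, 156, 156) -> Output: (2, 40, 156, 156)

Answer: (2, 40, 156, 156)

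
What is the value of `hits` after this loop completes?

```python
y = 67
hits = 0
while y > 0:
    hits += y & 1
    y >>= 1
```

Count set bits in 67 (binary: 0b1000011)
`hits` takes the values: 0 → 1 → 2 → 3

Answer: 3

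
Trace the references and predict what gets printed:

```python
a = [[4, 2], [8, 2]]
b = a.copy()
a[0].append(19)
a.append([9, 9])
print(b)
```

Key concept: shallow copy with nested lists.
Step by step:
`a = [[4, 2], [8, 2]]` → a = [[4, 2], [8, 2]]
`b = a.copy()` → b = [[4, 2], [8, 2]]
`a[0].append(19)` → a = [[4, 2, 19], [8, 2]]; b = [[4, 2, 19], [8, 2]]
`a.append([9, 9])` → a = [[4, 2, 19], [8, 2], [9, 9]]
`print(b)` → prints [[4, 2, 19], [8, 2]]

Answer: [[4, 2, 19], [8, 2]]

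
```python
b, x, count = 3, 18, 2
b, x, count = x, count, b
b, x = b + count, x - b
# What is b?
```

Trace:
`b, x, count = 3, 18, 2` → b = 3; x = 18; count = 2
`b, x, count = x, count, b` → b = 18; x = 2; count = 3
`b, x = b + count, x - b` → b = 21; x = -16
So b = 21

Answer: 21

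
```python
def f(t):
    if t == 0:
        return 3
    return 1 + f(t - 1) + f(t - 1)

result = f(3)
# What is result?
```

f(t) = 1 + 2·f(t-1), f(0)=3. Closed form: (3+1)·2^3 - 1 = 31.

Answer: 31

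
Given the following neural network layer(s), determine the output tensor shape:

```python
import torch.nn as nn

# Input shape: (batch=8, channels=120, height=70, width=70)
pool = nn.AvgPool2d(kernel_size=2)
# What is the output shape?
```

Input: (8, 120, 70, 70) -> Output: (8, 120, 35, 35)

Answer: (8, 120, 35, 35)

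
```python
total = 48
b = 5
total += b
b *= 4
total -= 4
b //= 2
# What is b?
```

Trace:
`total = 48` → total = 48
`b = 5` → b = 5
`total += b` → total = 53
`b *= 4` → b = 20
`total -= 4` → total = 49
`b //= 2` → b = 10
So b = 10

Answer: 10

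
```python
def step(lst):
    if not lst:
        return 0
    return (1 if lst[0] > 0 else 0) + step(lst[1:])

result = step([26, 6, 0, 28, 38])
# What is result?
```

Count of positive elements in [26, 6, 0, 28, 38] = 4

Answer: 4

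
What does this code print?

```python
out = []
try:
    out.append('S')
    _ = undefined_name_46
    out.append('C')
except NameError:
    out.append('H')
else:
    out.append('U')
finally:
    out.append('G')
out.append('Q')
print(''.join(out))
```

Execution trace: 'S' (try body) → 'H' (except NameError) → 'G' (finally) → 'Q' (after the try/except). Output: SHGQ

Answer: SHGQ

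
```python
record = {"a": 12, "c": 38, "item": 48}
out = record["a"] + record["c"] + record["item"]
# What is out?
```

Trace:
`record = {"a": 12, "c": 38, "item": 48}` → record = {'a': 12, 'c': 38, 'item': 48}
`out = record["a"] + record["c"] + record["item"]` → out = 98
So out = 98

Answer: 98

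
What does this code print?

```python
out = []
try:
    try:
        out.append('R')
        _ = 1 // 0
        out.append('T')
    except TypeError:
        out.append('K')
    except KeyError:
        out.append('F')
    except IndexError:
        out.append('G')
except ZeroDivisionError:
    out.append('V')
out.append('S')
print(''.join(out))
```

Execution trace: 'R' (try body) → 'V' (outer except ZeroDivisionError) → 'S' (after the try/except). Output: RVS

Answer: RVS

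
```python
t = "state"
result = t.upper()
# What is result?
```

Trace:
`t = "state"` → t = 'state'
`result = t.upper()` → result = 'STATE'
So result = 'STATE'

Answer: 'STATE'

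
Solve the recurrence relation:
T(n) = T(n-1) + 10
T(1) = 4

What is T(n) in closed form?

Unrolling: T(n) = T(1) + 10·(n-1) = 4 + 10(n-1) = 10n - 6.

Answer: T(n) = 10n - 6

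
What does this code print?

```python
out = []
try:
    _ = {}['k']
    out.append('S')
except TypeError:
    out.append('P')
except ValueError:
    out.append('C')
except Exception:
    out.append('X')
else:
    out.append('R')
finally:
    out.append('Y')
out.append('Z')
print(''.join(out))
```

Execution trace: 'X' (except Exception) → 'Y' (finally) → 'Z' (after the try/except). Output: XYZ

Answer: XYZ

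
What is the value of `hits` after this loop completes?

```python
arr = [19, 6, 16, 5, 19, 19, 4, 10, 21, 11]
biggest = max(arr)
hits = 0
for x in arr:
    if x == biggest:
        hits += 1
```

Count of max value 21 in [19, 6, 16, 5, 19, 19, 4, 10, 21, 11]
`hits` takes the values: 0 → 1

Answer: 1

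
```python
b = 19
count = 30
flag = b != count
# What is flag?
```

Trace:
`b = 19` → b = 19
`count = 30` → count = 30
`flag = b != count` → flag = True
So flag = True

Answer: True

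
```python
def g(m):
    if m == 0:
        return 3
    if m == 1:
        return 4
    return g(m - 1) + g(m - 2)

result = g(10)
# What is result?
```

Build up from base cases: g(0)=3, g(1)=4, g(2)=7, g(3)=11, g(4)=18, g(5)=29, g(6)=47, ..., g(10)=322

Answer: 322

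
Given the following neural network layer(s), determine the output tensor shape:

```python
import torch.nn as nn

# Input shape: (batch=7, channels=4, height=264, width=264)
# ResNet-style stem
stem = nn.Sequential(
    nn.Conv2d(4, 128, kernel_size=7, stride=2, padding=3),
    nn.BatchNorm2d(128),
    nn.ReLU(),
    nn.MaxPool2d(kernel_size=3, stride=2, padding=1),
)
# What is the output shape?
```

Input: (7, 4, 264, 264) -> after Conv2d 7x7 stride=2: (7, 128, 132, 132) -> Output: (7, 128, 66, 66)

Answer: (7, 128, 66, 66)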